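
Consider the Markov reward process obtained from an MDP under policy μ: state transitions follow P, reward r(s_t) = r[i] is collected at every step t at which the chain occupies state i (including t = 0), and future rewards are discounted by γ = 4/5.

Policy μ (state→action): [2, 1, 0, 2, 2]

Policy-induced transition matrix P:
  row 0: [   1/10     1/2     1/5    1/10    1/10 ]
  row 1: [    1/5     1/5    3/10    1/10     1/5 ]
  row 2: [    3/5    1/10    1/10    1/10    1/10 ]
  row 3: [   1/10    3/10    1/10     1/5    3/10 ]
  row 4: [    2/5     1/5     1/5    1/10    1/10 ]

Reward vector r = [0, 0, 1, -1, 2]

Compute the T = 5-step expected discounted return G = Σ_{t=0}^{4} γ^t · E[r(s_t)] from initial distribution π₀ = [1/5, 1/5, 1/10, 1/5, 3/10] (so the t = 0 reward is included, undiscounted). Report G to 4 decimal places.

G = 1.4131

t=0: π = [0.2000, 0.2000, 0.1000, 0.2000, 0.3000], E[r] = 0.5000, γ^t·E[r] = 0.500000, running G = 0.500000
t=1: π = [0.2600, 0.2700, 0.1900, 0.1200, 0.1600], E[r] = 0.3900, γ^t·E[r] = 0.312000, running G = 0.812000
t=2: π = [0.2700, 0.2710, 0.1960, 0.1120, 0.1510], E[r] = 0.3860, γ^t·E[r] = 0.247040, running G = 1.059040
t=3: π = [0.2704, 0.2726, 0.1963, 0.1112, 0.1495], E[r] = 0.3841, γ^t·E[r] = 0.196659, running G = 1.255699
t=4: π = [0.2703, 0.2726, 0.1965, 0.1111, 0.1495], E[r] = 0.3844, γ^t·E[r] = 0.157446, running G = 1.413145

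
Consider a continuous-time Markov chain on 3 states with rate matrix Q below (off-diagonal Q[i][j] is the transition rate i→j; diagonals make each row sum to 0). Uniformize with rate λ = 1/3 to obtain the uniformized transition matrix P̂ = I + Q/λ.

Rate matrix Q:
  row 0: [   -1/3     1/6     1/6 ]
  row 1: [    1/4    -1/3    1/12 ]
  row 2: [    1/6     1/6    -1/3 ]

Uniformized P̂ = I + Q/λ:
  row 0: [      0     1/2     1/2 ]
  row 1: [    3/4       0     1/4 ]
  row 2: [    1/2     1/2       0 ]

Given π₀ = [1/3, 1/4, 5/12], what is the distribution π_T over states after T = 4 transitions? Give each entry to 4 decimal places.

π = [0.3958, 0.3281, 0.2760]

t=0: π = [0.3333, 0.2500, 0.4167]
t=1: π = [0.3958, 0.3750, 0.2292]
t=2: π = [0.3958, 0.3125, 0.2917]
t=3: π = [0.3802, 0.3438, 0.2760]
t=4: π = [0.3958, 0.3281, 0.2760]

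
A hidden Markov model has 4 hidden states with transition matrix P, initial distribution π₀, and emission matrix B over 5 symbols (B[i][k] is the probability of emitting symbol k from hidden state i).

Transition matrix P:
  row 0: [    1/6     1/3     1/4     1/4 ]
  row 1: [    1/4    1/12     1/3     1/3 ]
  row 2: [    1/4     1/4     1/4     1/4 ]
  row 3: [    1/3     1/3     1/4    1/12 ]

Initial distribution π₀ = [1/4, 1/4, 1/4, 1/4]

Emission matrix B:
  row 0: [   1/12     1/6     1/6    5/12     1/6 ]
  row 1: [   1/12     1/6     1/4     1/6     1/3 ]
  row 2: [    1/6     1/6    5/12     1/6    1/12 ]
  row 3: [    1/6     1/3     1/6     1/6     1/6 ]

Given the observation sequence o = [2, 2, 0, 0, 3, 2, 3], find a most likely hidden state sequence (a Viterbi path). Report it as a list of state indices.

path = [2, 2, 2, 3, 0, 2, 0]

t=0: δ = [4.167e-02, 6.250e-02, 1.042e-01, 4.167e-02]  (obs o_0=2)
t=1: δ = [4.340e-03, 6.510e-03, 1.085e-02, 4.340e-03]  ψ = [2, 2, 2, 2]  (obs o_1=2)
t=2: δ = [2.261e-04, 2.261e-04, 4.521e-04, 4.521e-04]  ψ = [2, 2, 2, 2]  (obs o_2=0)
t=3: δ = [1.256e-05, 1.256e-05, 1.884e-05, 1.884e-05]  ψ = [3, 3, 2, 2]  (obs o_3=0)
t=4: δ = [2.616e-06, 1.047e-06, 7.849e-07, 7.849e-07]  ψ = [3, 3, 2, 2]  (obs o_4=3)
t=5: δ = [7.268e-08, 2.180e-07, 2.725e-07, 1.090e-07]  ψ = [0, 0, 0, 0]  (obs o_5=2)
t=6: δ = [2.839e-08, 1.136e-08, 1.211e-08, 1.211e-08]  ψ = [2, 2, 1, 1]  (obs o_6=3)
backtrack: best end state = 0; path = [2, 2, 2, 3, 0, 2, 0]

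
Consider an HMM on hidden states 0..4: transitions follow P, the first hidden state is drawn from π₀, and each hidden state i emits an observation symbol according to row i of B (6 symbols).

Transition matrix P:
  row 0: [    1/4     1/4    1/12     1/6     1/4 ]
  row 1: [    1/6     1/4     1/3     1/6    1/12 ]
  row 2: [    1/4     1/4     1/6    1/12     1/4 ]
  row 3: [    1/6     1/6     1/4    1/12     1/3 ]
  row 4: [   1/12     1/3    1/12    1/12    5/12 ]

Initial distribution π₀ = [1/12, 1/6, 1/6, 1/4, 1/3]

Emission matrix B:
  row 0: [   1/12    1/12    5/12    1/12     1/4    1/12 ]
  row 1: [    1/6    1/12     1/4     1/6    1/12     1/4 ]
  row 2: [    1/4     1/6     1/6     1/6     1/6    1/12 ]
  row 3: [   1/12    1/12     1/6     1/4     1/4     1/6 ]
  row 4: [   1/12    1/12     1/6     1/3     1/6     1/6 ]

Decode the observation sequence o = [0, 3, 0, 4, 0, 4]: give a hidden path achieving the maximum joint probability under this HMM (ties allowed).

path = [4, 4, 1, 3, 2, 0]

t=0: δ = [6.944e-03, 2.778e-02, 4.167e-02, 2.083e-02, 2.778e-02]  (obs o_0=0)
t=1: δ = [8.681e-04, 1.736e-03, 1.543e-03, 1.157e-03, 3.858e-03]  ψ = [2, 2, 1, 1, 4]  (obs o_1=3)
t=2: δ = [3.215e-05, 2.143e-04, 1.447e-04, 2.679e-05, 1.340e-04]  ψ = [2, 4, 1, 4, 4]  (obs o_2=0)
t=3: δ = [9.042e-06, 4.465e-06, 1.191e-05, 8.931e-06, 9.303e-06]  ψ = [2, 1, 1, 1, 4]  (obs o_3=4)
t=4: δ = [2.481e-07, 5.168e-07, 5.582e-07, 1.256e-07, 3.230e-07]  ψ = [2, 4, 3, 0, 4]  (obs o_4=0)
t=5: δ = [3.489e-08, 1.163e-08, 2.871e-08, 2.153e-08, 2.326e-08]  ψ = [2, 2, 1, 1, 2]  (obs o_5=4)
backtrack: best end state = 0; path = [4, 4, 1, 3, 2, 0]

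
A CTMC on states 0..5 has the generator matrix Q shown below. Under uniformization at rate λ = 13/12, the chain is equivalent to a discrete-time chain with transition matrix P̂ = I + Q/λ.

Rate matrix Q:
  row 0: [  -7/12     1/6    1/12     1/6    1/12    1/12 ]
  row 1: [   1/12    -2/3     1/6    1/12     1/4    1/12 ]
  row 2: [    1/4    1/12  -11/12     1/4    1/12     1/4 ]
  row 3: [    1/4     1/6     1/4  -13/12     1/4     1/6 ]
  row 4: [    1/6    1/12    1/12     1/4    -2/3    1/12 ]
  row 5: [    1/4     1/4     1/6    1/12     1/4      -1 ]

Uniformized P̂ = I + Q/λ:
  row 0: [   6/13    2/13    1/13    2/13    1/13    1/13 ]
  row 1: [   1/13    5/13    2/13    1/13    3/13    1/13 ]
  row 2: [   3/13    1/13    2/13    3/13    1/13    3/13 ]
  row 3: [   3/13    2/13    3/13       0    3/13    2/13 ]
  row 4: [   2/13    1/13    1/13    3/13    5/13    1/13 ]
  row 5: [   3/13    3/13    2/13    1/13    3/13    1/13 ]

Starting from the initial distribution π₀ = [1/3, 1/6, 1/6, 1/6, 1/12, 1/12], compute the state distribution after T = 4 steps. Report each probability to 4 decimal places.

π = [0.2446, 0.1779, 0.1298, 0.1364, 0.2039, 0.1073]

t=0: π = [0.3333, 0.1667, 0.1667, 0.1667, 0.0833, 0.0833]
t=1: π = [0.2756, 0.1795, 0.1346, 0.1282, 0.1667, 0.1154]
t=2: π = [0.2539, 0.1810, 0.1297, 0.1346, 0.1933, 0.1075]
t=3: π = [0.2467, 0.1790, 0.1298, 0.1358, 0.2015, 0.1072]
t=4: π = [0.2446, 0.1779, 0.1298, 0.1364, 0.2039, 0.1073]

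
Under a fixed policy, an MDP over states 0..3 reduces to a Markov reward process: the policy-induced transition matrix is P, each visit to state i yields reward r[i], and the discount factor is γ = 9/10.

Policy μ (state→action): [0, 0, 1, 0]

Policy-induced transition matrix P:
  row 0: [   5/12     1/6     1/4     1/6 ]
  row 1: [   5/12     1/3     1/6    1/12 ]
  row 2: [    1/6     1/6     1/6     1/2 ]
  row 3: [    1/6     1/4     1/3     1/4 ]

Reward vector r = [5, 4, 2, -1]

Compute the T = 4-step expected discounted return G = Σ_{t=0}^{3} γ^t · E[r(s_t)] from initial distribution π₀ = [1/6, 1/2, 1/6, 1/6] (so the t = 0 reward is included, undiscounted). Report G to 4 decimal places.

G = 9.7605

t=0: π = [0.1667, 0.5000, 0.1667, 0.1667], E[r] = 3.0000, γ^t·E[r] = 3.000000, running G = 3.000000
t=1: π = [0.3333, 0.2639, 0.2083, 0.1944], E[r] = 2.9444, γ^t·E[r] = 2.650000, running G = 5.650000
t=2: π = [0.3160, 0.2269, 0.2269, 0.2303], E[r] = 2.7106, γ^t·E[r] = 2.195625, running G = 7.845625
t=3: π = [0.3024, 0.2237, 0.2314, 0.2426], E[r] = 2.6267, γ^t·E[r] = 1.914891, running G = 9.760516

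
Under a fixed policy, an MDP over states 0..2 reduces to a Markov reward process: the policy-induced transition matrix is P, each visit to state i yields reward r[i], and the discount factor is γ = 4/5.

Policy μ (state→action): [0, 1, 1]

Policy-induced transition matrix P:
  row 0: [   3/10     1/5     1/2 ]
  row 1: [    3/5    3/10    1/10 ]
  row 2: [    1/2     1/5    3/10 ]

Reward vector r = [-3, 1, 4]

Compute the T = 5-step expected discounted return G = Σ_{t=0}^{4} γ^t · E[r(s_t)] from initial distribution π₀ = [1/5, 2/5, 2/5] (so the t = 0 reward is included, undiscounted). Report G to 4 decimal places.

t=0: π = [0.2000, 0.4000, 0.4000], E[r] = 1.4000, γ^t·E[r] = 1.400000, running G = 1.400000
t=1: π = [0.5000, 0.2400, 0.2600], E[r] = -0.2200, γ^t·E[r] = -0.176000, running G = 1.224000
t=2: π = [0.4240, 0.2240, 0.3520], E[r] = 0.3600, γ^t·E[r] = 0.230400, running G = 1.454400
t=3: π = [0.4376, 0.2224, 0.3400], E[r] = 0.2696, γ^t·E[r] = 0.138035, running G = 1.592435
t=4: π = [0.4347, 0.2222, 0.3430], E[r] = 0.2902, γ^t·E[r] = 0.118882, running G = 1.711318

G = 1.7113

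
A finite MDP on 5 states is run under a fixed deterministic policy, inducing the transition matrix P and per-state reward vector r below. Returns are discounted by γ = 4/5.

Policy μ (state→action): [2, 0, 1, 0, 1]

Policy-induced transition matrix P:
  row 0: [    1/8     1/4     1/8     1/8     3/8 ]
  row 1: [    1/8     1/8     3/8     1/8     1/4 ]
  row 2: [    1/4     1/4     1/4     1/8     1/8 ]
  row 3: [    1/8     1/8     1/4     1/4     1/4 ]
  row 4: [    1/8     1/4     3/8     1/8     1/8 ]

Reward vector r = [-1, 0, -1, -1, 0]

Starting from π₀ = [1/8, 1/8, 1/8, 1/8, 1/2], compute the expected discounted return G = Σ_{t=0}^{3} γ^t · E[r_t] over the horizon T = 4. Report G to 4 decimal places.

G = -1.5265

t=0: π = [0.1250, 0.1250, 0.1250, 0.1250, 0.5000], E[r] = -0.3750, γ^t·E[r] = -0.375000, running G = -0.375000
t=1: π = [0.1406, 0.2188, 0.3125, 0.1406, 0.1875], E[r] = -0.5938, γ^t·E[r] = -0.475000, running G = -0.850000
t=2: π = [0.1641, 0.2051, 0.2832, 0.1426, 0.2051], E[r] = -0.5898, γ^t·E[r] = -0.377500, running G = -1.227500
t=3: π = [0.1604, 0.2065, 0.2808, 0.1428, 0.2095], E[r] = -0.5840, γ^t·E[r] = -0.299000, running G = -1.526500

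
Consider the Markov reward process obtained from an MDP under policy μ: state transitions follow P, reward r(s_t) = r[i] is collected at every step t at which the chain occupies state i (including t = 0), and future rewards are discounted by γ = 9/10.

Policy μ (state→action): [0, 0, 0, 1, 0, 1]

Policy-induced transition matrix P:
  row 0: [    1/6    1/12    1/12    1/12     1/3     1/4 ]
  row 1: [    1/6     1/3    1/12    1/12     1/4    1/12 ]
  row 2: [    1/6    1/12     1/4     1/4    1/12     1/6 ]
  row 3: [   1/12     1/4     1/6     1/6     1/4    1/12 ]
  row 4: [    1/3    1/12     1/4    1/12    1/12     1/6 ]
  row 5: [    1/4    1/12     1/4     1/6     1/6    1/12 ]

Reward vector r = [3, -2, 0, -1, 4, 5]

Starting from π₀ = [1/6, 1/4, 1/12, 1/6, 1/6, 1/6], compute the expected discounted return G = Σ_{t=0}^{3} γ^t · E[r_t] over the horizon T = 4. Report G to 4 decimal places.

G = 5.3728

t=0: π = [0.1667, 0.2500, 0.0833, 0.1667, 0.1667, 0.1667], E[r] = 1.3333, γ^t·E[r] = 1.333333, running G = 1.333333
t=1: π = [0.1944, 0.1736, 0.1667, 0.1250, 0.2083, 0.1319], E[r] = 1.6042, γ^t·E[r] = 1.443750, running G = 2.777083
t=2: π = [0.2020, 0.1476, 0.1782, 0.1325, 0.1927, 0.1470], E[r] = 1.6840, γ^t·E[r] = 1.364063, running G = 4.141146
t=3: π = [0.2000, 0.1423, 0.1807, 0.1363, 0.1928, 0.1479], E[r] = 1.6896, γ^t·E[r] = 1.231699, running G = 5.372845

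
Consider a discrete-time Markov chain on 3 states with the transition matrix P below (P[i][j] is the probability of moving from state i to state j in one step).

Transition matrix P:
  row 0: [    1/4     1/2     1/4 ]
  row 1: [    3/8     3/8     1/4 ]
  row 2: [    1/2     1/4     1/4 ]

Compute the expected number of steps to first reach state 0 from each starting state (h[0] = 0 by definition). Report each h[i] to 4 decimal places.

First-step conditioning: h[0] = 0; for i ≠ 0, h[i] = 1 + Σ_k P[i][k]·h[k].
  h[1] = 1 + 3/8·h[1] + 1/4·h[2]
  h[2] = 1 + 1/4·h[1] + 1/4·h[2]
Solving the 2×2 linear system over states ≠ 0 gives exactly h = [0, 32/13, 28/13] (h[0] = 0 is the target).

h = [0.0000, 2.4615, 2.1538]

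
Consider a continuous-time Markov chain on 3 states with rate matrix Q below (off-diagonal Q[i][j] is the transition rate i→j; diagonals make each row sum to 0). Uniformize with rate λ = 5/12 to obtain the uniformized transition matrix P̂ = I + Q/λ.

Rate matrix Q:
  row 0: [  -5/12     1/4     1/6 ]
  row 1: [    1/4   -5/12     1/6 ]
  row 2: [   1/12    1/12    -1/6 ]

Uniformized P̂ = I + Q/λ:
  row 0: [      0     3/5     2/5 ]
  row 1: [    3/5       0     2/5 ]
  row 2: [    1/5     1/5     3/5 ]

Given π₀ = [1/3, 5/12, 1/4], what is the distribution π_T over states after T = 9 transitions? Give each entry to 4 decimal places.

π = [0.2504, 0.2496, 0.5000]

t=0: π = [0.3333, 0.4167, 0.2500]
t=1: π = [0.3000, 0.2500, 0.4500]
t=2: π = [0.2400, 0.2700, 0.4900]
t=3: π = [0.2600, 0.2420, 0.4980]
t=4: π = [0.2448, 0.2556, 0.4996]
t=5: π = [0.2533, 0.2468, 0.4999]
t=6: π = [0.2481, 0.2520, 0.5000]
t=7: π = [0.2512, 0.2488, 0.5000]
t=8: π = [0.2493, 0.2507, 0.5000]
t=9: π = [0.2504, 0.2496, 0.5000]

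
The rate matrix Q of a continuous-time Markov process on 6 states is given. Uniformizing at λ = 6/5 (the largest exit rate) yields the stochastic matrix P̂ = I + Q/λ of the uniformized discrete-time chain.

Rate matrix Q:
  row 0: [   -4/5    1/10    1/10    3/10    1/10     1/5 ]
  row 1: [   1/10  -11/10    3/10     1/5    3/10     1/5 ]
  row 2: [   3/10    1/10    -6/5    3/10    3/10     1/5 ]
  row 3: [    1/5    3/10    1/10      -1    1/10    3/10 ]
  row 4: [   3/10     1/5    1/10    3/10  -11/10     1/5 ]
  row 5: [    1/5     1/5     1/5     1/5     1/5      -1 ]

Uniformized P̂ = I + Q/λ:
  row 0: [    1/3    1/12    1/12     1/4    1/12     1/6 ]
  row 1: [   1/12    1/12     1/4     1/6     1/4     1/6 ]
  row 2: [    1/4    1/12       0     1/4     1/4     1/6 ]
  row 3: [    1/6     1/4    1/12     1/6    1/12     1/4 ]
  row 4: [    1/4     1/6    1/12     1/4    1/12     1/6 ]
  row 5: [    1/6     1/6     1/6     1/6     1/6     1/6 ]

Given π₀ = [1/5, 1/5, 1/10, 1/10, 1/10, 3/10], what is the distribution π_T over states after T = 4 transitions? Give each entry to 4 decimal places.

π = [0.2110, 0.1446, 0.1134, 0.2055, 0.1418, 0.1838]

t=0: π = [0.2000, 0.2000, 0.1000, 0.1000, 0.1000, 0.3000]
t=1: π = [0.2000, 0.1333, 0.1333, 0.2000, 0.1583, 0.1750]
t=2: π = [0.2132, 0.1444, 0.1090, 0.2076, 0.1424, 0.1833]
t=3: π = [0.2111, 0.1451, 0.1136, 0.2054, 0.1409, 0.1840]
t=4: π = [0.2110, 0.1446, 0.1134, 0.2055, 0.1418, 0.1838]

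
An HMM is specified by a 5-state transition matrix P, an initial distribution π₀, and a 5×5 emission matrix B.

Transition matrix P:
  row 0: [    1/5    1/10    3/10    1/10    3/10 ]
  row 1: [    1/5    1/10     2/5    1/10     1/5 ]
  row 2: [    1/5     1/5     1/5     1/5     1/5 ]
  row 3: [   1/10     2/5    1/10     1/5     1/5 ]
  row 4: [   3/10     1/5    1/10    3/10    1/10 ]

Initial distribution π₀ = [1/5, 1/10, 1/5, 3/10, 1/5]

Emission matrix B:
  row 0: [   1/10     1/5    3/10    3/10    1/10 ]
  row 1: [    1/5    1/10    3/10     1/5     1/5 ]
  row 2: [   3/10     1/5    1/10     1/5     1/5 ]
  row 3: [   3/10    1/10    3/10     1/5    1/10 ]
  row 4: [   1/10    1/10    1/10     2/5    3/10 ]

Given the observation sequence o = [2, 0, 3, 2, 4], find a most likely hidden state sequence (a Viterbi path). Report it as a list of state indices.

path = [3, 1, 4, 0, 4]

t=0: δ = [6.000e-02, 3.000e-02, 2.000e-02, 9.000e-02, 2.000e-02]  (obs o_0=2)
t=1: δ = [1.200e-03, 7.200e-03, 5.400e-03, 5.400e-03, 1.800e-03]  ψ = [0, 3, 0, 3, 0]  (obs o_1=0)
t=2: δ = [4.320e-04, 4.320e-04, 5.760e-04, 2.160e-04, 5.760e-04]  ψ = [1, 3, 1, 2, 1]  (obs o_2=3)
t=3: δ = [5.184e-05, 3.456e-05, 1.728e-05, 5.184e-05, 1.296e-05]  ψ = [4, 2, 1, 4, 0]  (obs o_3=2)
t=4: δ = [1.037e-06, 4.147e-06, 3.110e-06, 1.037e-06, 4.666e-06]  ψ = [0, 3, 0, 3, 0]  (obs o_4=4)
backtrack: best end state = 4; path = [3, 1, 4, 0, 4]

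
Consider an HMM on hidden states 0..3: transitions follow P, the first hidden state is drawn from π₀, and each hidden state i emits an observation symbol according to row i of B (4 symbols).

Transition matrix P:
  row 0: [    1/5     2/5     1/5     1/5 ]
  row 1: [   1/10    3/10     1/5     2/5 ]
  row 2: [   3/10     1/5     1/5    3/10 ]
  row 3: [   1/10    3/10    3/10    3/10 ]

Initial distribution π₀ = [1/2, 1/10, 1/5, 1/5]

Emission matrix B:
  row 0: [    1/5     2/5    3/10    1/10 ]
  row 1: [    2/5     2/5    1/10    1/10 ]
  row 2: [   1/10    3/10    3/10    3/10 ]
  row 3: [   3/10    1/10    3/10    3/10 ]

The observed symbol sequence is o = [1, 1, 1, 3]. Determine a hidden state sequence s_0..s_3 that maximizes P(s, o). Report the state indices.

path = [0, 1, 1, 3]

t=0: δ = [2.000e-01, 4.000e-02, 6.000e-02, 2.000e-02]  (obs o_0=1)
t=1: δ = [1.600e-02, 3.200e-02, 1.200e-02, 4.000e-03]  ψ = [0, 0, 0, 0]  (obs o_1=1)
t=2: δ = [1.440e-03, 3.840e-03, 1.920e-03, 1.280e-03]  ψ = [2, 1, 1, 1]  (obs o_2=1)
t=3: δ = [5.760e-05, 1.152e-04, 2.304e-04, 4.608e-04]  ψ = [2, 1, 1, 1]  (obs o_3=3)
backtrack: best end state = 3; path = [0, 1, 1, 3]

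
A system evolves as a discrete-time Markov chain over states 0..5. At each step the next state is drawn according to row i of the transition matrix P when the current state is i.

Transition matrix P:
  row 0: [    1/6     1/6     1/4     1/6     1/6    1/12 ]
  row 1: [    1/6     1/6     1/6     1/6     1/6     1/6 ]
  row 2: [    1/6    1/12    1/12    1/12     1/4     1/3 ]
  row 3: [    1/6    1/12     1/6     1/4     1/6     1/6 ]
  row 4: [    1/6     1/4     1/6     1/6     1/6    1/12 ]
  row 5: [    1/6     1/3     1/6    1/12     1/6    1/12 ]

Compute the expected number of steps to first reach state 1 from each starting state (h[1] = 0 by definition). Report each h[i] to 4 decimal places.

First-step conditioning: h[1] = 0; for i ≠ 1, h[i] = 1 + Σ_k P[i][k]·h[k].
  h[0] = 1 + 1/6·h[0] + 1/4·h[2] + 1/6·h[3] + 1/6·h[4] + 1/12·h[5]
  h[2] = 1 + 1/6·h[0] + 1/12·h[2] + 1/12·h[3] + 1/4·h[4] + 1/3·h[5]
  h[3] = 1 + 1/6·h[0] + 1/6·h[2] + 1/4·h[3] + 1/6·h[4] + 1/6·h[5]
  h[4] = 1 + 1/6·h[0] + 1/6·h[2] + 1/6·h[3] + 1/6·h[4] + 1/12·h[5]
  h[5] = 1 + 1/6·h[0] + 1/6·h[2] + 1/12·h[3] + 1/6·h[4] + 1/12·h[5]
Solving the 5×5 linear system over states ≠ 1 gives exactly h = [136086/24167, 0, 139176/24167, 864/143, 9576/1859, 8640/1859] (h[1] = 0 is the target).

h = [5.6311, 0.0000, 5.7589, 6.0420, 5.1512, 4.6477]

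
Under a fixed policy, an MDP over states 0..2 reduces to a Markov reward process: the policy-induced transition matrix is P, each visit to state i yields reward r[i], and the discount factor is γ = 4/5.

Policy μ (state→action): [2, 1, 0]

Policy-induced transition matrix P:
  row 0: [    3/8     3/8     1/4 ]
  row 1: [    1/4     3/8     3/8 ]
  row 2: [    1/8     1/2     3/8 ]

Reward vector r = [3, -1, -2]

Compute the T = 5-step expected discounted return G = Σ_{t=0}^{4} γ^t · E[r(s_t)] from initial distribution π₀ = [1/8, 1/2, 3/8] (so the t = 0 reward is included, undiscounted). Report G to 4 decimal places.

t=0: π = [0.1250, 0.5000, 0.3750], E[r] = -0.8750, γ^t·E[r] = -0.875000, running G = -0.875000
t=1: π = [0.2188, 0.4219, 0.3594], E[r] = -0.4844, γ^t·E[r] = -0.387500, running G = -1.262500
t=2: π = [0.2324, 0.4199, 0.3477], E[r] = -0.4180, γ^t·E[r] = -0.267500, running G = -1.530000
t=3: π = [0.2356, 0.4185, 0.3459], E[r] = -0.4036, γ^t·E[r] = -0.206625, running G = -1.736625
t=4: π = [0.2362, 0.4182, 0.3456], E[r] = -0.4007, γ^t·E[r] = -0.164138, running G = -1.900763

G = -1.9008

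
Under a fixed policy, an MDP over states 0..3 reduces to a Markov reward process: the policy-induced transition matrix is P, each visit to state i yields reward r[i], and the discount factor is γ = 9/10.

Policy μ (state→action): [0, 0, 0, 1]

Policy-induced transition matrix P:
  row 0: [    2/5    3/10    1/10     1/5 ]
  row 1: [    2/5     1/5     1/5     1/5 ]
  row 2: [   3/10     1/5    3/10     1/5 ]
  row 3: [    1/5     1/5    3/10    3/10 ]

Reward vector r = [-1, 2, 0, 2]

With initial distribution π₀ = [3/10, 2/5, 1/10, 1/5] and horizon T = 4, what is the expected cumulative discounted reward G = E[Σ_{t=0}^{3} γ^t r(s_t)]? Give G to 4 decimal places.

G = 2.2836

t=0: π = [0.3000, 0.4000, 0.1000, 0.2000], E[r] = 0.9000, γ^t·E[r] = 0.900000, running G = 0.900000
t=1: π = [0.3500, 0.2300, 0.2000, 0.2200], E[r] = 0.5500, γ^t·E[r] = 0.495000, running G = 1.395000
t=2: π = [0.3360, 0.2350, 0.2070, 0.2220], E[r] = 0.5780, γ^t·E[r] = 0.468180, running G = 1.863180
t=3: π = [0.3349, 0.2336, 0.2093, 0.2222], E[r] = 0.5767, γ^t·E[r] = 0.420414, running G = 2.283594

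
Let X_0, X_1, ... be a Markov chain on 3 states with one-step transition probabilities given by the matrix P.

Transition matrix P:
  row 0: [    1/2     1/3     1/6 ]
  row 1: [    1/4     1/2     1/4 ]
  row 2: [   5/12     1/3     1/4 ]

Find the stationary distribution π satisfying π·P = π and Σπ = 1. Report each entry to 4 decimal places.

Balance equations π_j = Σ_i π_i·P[i][j]:
  π_0 = 1/2·π_0 + 1/4·π_1 + 5/12·π_2
  π_1 = 1/3·π_0 + 1/2·π_1 + 1/3·π_2
  normalize: π_0 + π_1 + π_2 = 1
Solving the linear system gives exactly π = [21/55, 2/5, 12/55].

π = [0.3818, 0.4000, 0.2182]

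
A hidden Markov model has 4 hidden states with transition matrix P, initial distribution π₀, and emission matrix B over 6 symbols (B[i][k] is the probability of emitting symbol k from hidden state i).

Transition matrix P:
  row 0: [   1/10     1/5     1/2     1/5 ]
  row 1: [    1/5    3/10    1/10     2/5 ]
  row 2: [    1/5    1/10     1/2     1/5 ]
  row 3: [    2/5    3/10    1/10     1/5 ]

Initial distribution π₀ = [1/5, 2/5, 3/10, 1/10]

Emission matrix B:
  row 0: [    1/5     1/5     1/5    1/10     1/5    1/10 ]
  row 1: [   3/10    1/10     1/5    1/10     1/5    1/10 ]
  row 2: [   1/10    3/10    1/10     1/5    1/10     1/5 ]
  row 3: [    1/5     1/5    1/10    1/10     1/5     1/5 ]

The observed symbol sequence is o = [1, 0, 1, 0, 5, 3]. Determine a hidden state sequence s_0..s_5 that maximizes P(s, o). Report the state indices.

t=0: δ = [4.000e-02, 4.000e-02, 9.000e-02, 2.000e-02]  (obs o_0=1)
t=1: δ = [3.600e-03, 3.600e-03, 4.500e-03, 3.600e-03]  ψ = [2, 1, 2, 2]  (obs o_1=0)
t=2: δ = [2.880e-04, 1.080e-04, 6.750e-04, 2.880e-04]  ψ = [3, 1, 2, 1]  (obs o_2=1)
t=3: δ = [2.700e-05, 2.592e-05, 3.375e-05, 2.700e-05]  ψ = [2, 3, 2, 2]  (obs o_3=0)
t=4: δ = [1.080e-06, 8.100e-07, 3.375e-06, 2.074e-06]  ψ = [3, 3, 2, 1]  (obs o_4=5)
t=5: δ = [8.294e-08, 6.221e-08, 3.375e-07, 6.750e-08]  ψ = [3, 3, 2, 2]  (obs o_5=3)
backtrack: best end state = 2; path = [2, 2, 2, 2, 2, 2]

path = [2, 2, 2, 2, 2, 2]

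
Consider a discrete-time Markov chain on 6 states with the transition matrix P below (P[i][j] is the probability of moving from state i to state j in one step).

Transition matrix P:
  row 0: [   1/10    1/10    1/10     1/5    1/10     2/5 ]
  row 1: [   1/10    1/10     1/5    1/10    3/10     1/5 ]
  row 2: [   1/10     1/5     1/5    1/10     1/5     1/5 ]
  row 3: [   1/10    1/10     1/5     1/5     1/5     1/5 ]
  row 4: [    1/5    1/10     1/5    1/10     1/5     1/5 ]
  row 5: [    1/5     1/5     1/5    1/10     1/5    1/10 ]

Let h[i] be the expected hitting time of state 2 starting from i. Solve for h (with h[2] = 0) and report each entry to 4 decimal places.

h = [5.9202, 5.3833, 0.0000, 5.3779, 5.4321, 5.4277]

First-step conditioning: h[2] = 0; for i ≠ 2, h[i] = 1 + Σ_k P[i][k]·h[k].
  h[0] = 1 + 1/10·h[0] + 1/10·h[1] + 1/5·h[3] + 1/10·h[4] + 2/5·h[5]
  h[1] = 1 + 1/10·h[0] + 1/10·h[1] + 1/10·h[3] + 3/10·h[4] + 1/5·h[5]
  h[3] = 1 + 1/10·h[0] + 1/10·h[1] + 1/5·h[3] + 1/5·h[4] + 1/5·h[5]
  h[4] = 1 + 1/5·h[0] + 1/10·h[1] + 1/10·h[3] + 1/5·h[4] + 1/5·h[5]
  h[5] = 1 + 1/5·h[0] + 1/5·h[1] + 1/10·h[3] + 1/5·h[4] + 1/10·h[5]
Solving the 5×5 linear system over states ≠ 2 gives exactly h = [120080/20283, 109190/20283, 0, 36360/6761, 110180/20283, 110090/20283] (h[2] = 0 is the target).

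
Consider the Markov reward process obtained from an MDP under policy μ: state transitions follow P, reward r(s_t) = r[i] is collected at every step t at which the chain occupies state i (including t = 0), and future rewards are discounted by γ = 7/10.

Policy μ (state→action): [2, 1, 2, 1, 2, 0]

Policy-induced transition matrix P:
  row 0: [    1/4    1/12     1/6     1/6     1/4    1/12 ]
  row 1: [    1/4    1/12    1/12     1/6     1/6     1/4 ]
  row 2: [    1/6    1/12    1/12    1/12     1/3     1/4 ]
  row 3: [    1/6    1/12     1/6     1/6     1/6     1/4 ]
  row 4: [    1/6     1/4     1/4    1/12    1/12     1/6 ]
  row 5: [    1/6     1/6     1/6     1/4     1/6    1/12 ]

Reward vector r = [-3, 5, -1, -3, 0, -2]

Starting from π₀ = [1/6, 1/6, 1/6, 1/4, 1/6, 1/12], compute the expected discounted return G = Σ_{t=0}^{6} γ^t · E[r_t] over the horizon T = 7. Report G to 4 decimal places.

G = -2.6359

t=0: π = [0.1667, 0.1667, 0.1667, 0.2500, 0.1667, 0.0833], E[r] = -0.7500, γ^t·E[r] = -0.750000, running G = -0.750000
t=1: π = [0.1944, 0.1181, 0.1528, 0.1458, 0.1944, 0.1944], E[r] = -0.9722, γ^t·E[r] = -0.680556, running G = -1.430556
t=2: π = [0.1927, 0.1319, 0.1603, 0.1539, 0.1921, 0.1690], E[r] = -0.8785, γ^t·E[r] = -0.430451, running G = -1.861007
t=3: π = [0.1937, 0.1294, 0.1583, 0.1514, 0.1934, 0.1737], E[r] = -0.8939, γ^t·E[r] = -0.306593, running G = -2.167600
t=4: π = [0.1936, 0.1300, 0.1588, 0.1518, 0.1931, 0.1726], E[r] = -0.8901, γ^t·E[r] = -0.213720, running G = -2.381320
t=5: π = [0.1936, 0.1299, 0.1587, 0.1517, 0.1932, 0.1729], E[r] = -0.8910, γ^t·E[r] = -0.149755, running G = -2.531075
t=6: π = [0.1936, 0.1299, 0.1587, 0.1518, 0.1932, 0.1728], E[r] = -0.8908, γ^t·E[r] = -0.104803, running G = -2.635878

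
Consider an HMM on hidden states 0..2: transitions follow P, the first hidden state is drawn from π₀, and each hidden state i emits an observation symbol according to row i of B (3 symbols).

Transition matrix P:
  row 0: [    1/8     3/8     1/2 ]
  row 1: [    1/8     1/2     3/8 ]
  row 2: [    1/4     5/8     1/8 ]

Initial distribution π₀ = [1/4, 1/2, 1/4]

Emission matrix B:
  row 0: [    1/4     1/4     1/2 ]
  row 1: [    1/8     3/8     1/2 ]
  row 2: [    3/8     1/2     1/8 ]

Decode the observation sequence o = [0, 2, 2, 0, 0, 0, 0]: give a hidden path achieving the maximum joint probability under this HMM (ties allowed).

t=0: δ = [6.250e-02, 6.250e-02, 9.375e-02]  (obs o_0=0)
t=1: δ = [1.172e-02, 2.930e-02, 3.906e-03]  ψ = [2, 2, 0]  (obs o_1=2)
t=2: δ = [1.831e-03, 7.324e-03, 1.373e-03]  ψ = [1, 1, 1]  (obs o_2=2)
t=3: δ = [2.289e-04, 4.578e-04, 1.030e-03]  ψ = [1, 1, 1]  (obs o_3=0)
t=4: δ = [6.437e-05, 8.047e-05, 6.437e-05]  ψ = [2, 2, 1]  (obs o_4=0)
t=5: δ = [4.023e-06, 5.029e-06, 1.207e-05]  ψ = [2, 1, 0]  (obs o_5=0)
t=6: δ = [7.544e-07, 9.430e-07, 7.544e-07]  ψ = [2, 2, 0]  (obs o_6=0)
backtrack: best end state = 1; path = [2, 1, 1, 2, 0, 2, 1]

path = [2, 1, 1, 2, 0, 2, 1]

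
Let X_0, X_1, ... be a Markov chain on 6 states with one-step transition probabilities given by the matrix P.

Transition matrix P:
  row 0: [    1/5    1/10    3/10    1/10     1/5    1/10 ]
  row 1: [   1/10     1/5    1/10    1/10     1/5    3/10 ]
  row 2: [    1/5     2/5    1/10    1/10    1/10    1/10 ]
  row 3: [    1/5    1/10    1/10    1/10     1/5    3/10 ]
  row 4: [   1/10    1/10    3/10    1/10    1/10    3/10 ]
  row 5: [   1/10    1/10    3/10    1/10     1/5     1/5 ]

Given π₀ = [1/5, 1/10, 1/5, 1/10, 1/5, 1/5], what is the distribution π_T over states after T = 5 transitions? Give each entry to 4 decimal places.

π = [0.1448, 0.1790, 0.2035, 0.1000, 0.1633, 0.2094]

t=0: π = [0.2000, 0.1000, 0.2000, 0.1000, 0.2000, 0.2000]
t=1: π = [0.1500, 0.1700, 0.2200, 0.1000, 0.1600, 0.2000]
t=2: π = [0.1470, 0.1830, 0.2020, 0.1000, 0.1620, 0.2060]
t=3: π = [0.1449, 0.1789, 0.2030, 0.1000, 0.1636, 0.2096]
t=4: π = [0.1448, 0.1788, 0.2036, 0.1000, 0.1633, 0.2095]
t=5: π = [0.1448, 0.1790, 0.2035, 0.1000, 0.1633, 0.2094]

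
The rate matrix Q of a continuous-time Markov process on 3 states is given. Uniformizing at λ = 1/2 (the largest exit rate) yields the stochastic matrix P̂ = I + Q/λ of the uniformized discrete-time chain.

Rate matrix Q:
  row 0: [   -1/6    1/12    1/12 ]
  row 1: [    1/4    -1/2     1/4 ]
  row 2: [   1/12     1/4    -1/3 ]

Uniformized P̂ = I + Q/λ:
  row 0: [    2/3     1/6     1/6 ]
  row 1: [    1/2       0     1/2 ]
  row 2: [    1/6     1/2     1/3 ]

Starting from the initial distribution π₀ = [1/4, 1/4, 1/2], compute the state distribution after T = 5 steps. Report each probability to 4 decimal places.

t=0: π = [0.2500, 0.2500, 0.5000]
t=1: π = [0.3750, 0.2917, 0.3333]
t=2: π = [0.4514, 0.2292, 0.3194]
t=3: π = [0.4688, 0.2350, 0.2963]
t=4: π = [0.4794, 0.2263, 0.2944]
t=5: π = [0.4818, 0.2271, 0.2912]

π = [0.4818, 0.2271, 0.2912]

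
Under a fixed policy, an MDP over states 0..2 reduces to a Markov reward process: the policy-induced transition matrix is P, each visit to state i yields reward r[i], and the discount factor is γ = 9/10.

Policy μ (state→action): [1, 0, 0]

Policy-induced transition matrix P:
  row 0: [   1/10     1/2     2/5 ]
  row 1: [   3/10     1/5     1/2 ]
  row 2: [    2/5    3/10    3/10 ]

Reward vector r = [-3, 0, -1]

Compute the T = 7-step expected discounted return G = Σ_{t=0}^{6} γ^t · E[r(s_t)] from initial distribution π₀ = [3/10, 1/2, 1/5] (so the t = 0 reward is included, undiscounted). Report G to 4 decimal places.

t=0: π = [0.3000, 0.5000, 0.2000], E[r] = -1.1000, γ^t·E[r] = -1.100000, running G = -1.100000
t=1: π = [0.2600, 0.3100, 0.4300], E[r] = -1.2100, γ^t·E[r] = -1.089000, running G = -2.189000
t=2: π = [0.2910, 0.3210, 0.3880], E[r] = -1.2610, γ^t·E[r] = -1.021410, running G = -3.210410
t=3: π = [0.2806, 0.3261, 0.3933], E[r] = -1.2351, γ^t·E[r] = -0.900388, running G = -4.110798
t=4: π = [0.2832, 0.3235, 0.3933], E[r] = -1.2429, γ^t·E[r] = -0.815473, running G = -4.926271
t=5: π = [0.2827, 0.3243, 0.3930], E[r] = -1.2411, γ^t·E[r] = -0.732846, running G = -5.659117
t=6: π = [0.2828, 0.3241, 0.3931], E[r] = -1.2414, γ^t·E[r] = -0.659743, running G = -6.318860

G = -6.3189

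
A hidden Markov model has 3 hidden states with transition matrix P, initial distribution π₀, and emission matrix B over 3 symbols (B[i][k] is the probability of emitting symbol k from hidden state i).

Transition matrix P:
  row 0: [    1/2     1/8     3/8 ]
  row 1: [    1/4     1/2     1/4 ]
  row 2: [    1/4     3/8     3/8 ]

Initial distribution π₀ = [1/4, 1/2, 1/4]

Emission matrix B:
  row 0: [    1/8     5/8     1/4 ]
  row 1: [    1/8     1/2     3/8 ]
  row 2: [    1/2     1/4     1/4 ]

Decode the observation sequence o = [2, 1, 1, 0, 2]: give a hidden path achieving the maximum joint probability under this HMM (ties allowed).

path = [1, 0, 0, 2, 1]

t=0: δ = [6.250e-02, 1.875e-01, 6.250e-02]  (obs o_0=2)
t=1: δ = [2.930e-02, 4.688e-02, 1.172e-02]  ψ = [1, 1, 1]  (obs o_1=1)
t=2: δ = [9.155e-03, 1.172e-02, 2.930e-03]  ψ = [0, 1, 1]  (obs o_2=1)
t=3: δ = [5.722e-04, 7.324e-04, 1.717e-03]  ψ = [0, 1, 0]  (obs o_3=0)
t=4: δ = [1.073e-04, 2.414e-04, 1.609e-04]  ψ = [2, 2, 2]  (obs o_4=2)
backtrack: best end state = 1; path = [1, 0, 0, 2, 1]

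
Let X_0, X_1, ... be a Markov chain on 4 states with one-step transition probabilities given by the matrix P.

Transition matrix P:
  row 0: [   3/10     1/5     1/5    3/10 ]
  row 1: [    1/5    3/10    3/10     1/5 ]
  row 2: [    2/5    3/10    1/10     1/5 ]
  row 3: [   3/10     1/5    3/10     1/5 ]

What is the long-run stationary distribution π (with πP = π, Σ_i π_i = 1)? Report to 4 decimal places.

Balance equations π_j = Σ_i π_i·P[i][j]:
  π_0 = 3/10·π_0 + 1/5·π_1 + 2/5·π_2 + 3/10·π_3
  π_1 = 1/5·π_0 + 3/10·π_1 + 3/10·π_2 + 1/5·π_3
  π_2 = 1/5·π_0 + 3/10·π_1 + 1/10·π_2 + 3/10·π_3
  normalize: π_0 + π_1 + π_2 + π_3 = 1
Solving the linear system gives exactly π = [81/272, 269/1088, 245/1088, 125/544].

π = [0.2978, 0.2472, 0.2252, 0.2298]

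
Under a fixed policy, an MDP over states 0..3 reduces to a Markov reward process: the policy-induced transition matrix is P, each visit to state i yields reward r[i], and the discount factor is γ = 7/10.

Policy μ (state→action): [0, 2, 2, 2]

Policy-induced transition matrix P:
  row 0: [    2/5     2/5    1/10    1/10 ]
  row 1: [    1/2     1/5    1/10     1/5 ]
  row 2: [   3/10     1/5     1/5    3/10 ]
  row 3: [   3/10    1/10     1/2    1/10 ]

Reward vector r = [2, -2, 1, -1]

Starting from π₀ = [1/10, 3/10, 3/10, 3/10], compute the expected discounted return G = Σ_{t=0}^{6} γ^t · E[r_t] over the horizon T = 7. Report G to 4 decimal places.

G = 0.2715

t=0: π = [0.1000, 0.3000, 0.3000, 0.3000], E[r] = -0.4000, γ^t·E[r] = -0.400000, running G = -0.400000
t=1: π = [0.3700, 0.1900, 0.2500, 0.1900], E[r] = 0.4200, γ^t·E[r] = 0.294000, running G = -0.106000
t=2: π = [0.3750, 0.2550, 0.2010, 0.1690], E[r] = 0.2720, γ^t·E[r] = 0.133280, running G = 0.027280
t=3: π = [0.3885, 0.2581, 0.1877, 0.1657], E[r] = 0.2828, γ^t·E[r] = 0.097000, running G = 0.124280
t=4: π = [0.3905, 0.2611, 0.1851, 0.1634], E[r] = 0.2804, γ^t·E[r] = 0.067319, running G = 0.191600
t=5: π = [0.3913, 0.2618, 0.1838, 0.1631], E[r] = 0.2798, γ^t·E[r] = 0.047018, running G = 0.238617
t=6: π = [0.3915, 0.2619, 0.1836, 0.1629], E[r] = 0.2798, γ^t·E[r] = 0.032914, running G = 0.271531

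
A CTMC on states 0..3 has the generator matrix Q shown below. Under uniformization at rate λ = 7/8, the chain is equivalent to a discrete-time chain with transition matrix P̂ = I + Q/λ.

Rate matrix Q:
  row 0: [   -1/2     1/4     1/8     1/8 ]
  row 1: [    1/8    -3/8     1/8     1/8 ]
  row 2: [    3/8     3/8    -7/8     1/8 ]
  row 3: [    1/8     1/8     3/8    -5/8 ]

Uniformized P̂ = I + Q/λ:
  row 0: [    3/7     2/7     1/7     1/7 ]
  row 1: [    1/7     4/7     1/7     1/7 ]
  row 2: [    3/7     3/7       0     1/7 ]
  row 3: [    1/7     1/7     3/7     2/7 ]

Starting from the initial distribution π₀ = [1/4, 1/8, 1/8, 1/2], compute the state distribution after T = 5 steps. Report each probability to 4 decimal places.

π = [0.2674, 0.3992, 0.1667, 0.1667]

t=0: π = [0.2500, 0.1250, 0.1250, 0.5000]
t=1: π = [0.2500, 0.2679, 0.2679, 0.2143]
t=2: π = [0.2908, 0.3699, 0.1658, 0.1735]
t=3: π = [0.2733, 0.3903, 0.1687, 0.1676]
t=4: π = [0.2692, 0.3974, 0.1666, 0.1668]
t=5: π = [0.2674, 0.3992, 0.1667, 0.1667]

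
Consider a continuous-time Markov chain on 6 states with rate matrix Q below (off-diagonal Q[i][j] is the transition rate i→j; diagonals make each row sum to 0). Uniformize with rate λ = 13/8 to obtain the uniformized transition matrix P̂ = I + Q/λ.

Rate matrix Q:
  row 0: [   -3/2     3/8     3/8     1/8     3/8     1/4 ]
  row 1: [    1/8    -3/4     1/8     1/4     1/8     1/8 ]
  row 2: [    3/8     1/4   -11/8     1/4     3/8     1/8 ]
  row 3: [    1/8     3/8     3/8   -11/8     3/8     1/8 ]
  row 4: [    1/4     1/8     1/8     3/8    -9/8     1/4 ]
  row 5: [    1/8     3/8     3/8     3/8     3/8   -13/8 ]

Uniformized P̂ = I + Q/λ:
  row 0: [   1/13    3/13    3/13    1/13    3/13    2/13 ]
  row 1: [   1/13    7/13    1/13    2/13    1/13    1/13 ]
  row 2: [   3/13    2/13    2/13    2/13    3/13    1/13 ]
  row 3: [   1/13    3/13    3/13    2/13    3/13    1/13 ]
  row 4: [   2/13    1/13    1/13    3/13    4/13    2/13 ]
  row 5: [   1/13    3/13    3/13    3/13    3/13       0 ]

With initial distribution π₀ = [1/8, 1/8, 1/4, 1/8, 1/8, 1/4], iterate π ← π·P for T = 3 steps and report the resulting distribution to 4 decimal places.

π = [0.1160, 0.2650, 0.1476, 0.1684, 0.2080, 0.0950]

t=0: π = [0.1250, 0.1250, 0.2500, 0.1250, 0.1250, 0.2500]
t=1: π = [0.1250, 0.2308, 0.1731, 0.1731, 0.2212, 0.0769]
t=2: π = [0.1206, 0.2544, 0.1479, 0.1672, 0.2123, 0.0976]
t=3: π = [0.1160, 0.2650, 0.1476, 0.1684, 0.2080, 0.0950]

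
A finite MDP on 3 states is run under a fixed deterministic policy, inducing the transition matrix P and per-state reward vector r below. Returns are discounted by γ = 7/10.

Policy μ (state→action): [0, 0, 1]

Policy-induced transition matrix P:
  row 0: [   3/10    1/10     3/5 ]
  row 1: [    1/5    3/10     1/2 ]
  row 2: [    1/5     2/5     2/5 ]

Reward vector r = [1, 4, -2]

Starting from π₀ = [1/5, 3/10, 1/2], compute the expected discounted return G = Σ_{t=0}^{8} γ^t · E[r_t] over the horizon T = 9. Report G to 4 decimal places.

G = 1.4904

t=0: π = [0.2000, 0.3000, 0.5000], E[r] = 0.4000, γ^t·E[r] = 0.400000, running G = 0.400000
t=1: π = [0.2200, 0.3100, 0.4700], E[r] = 0.5200, γ^t·E[r] = 0.364000, running G = 0.764000
t=2: π = [0.2220, 0.3030, 0.4750], E[r] = 0.4840, γ^t·E[r] = 0.237160, running G = 1.001160
t=3: π = [0.2222, 0.3031, 0.4747], E[r] = 0.4852, γ^t·E[r] = 0.166424, running G = 1.167584
t=4: π = [0.2222, 0.3030, 0.4748], E[r] = 0.4848, γ^t·E[r] = 0.116410, running G = 1.283994
t=5: π = [0.2222, 0.3030, 0.4747], E[r] = 0.4849, γ^t·E[r] = 0.081489, running G = 1.365483
t=6: π = [0.2222, 0.3030, 0.4747], E[r] = 0.4848, γ^t·E[r] = 0.057042, running G = 1.422525
t=7: π = [0.2222, 0.3030, 0.4747], E[r] = 0.4848, γ^t·E[r] = 0.039929, running G = 1.462454
t=8: π = [0.2222, 0.3030, 0.4747], E[r] = 0.4848, γ^t·E[r] = 0.027951, running G = 1.490405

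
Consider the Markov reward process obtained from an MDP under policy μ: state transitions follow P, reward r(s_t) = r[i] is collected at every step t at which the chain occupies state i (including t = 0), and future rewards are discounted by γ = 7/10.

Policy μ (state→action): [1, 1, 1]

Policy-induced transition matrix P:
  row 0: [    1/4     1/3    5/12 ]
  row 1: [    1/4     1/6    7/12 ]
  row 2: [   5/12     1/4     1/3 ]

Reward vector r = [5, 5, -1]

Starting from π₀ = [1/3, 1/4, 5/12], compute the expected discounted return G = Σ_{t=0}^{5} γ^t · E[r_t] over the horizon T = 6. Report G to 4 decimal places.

t=0: π = [0.3333, 0.2500, 0.4167], E[r] = 2.5000, γ^t·E[r] = 2.500000, running G = 2.500000
t=1: π = [0.3194, 0.2569, 0.4236], E[r] = 2.4583, γ^t·E[r] = 1.720833, running G = 4.220833
t=2: π = [0.3206, 0.2552, 0.4242], E[r] = 2.4549, γ^t·E[r] = 1.202882, running G = 5.423715
t=3: π = [0.3207, 0.2554, 0.4239], E[r] = 2.4569, γ^t·E[r] = 0.842712, running G = 6.266427
t=4: π = [0.3206, 0.2554, 0.4239], E[r] = 2.4565, γ^t·E[r] = 0.589800, running G = 6.856227
t=5: π = [0.3207, 0.2554, 0.4239], E[r] = 2.4565, γ^t·E[r] = 0.412868, running G = 7.269095

G = 7.2691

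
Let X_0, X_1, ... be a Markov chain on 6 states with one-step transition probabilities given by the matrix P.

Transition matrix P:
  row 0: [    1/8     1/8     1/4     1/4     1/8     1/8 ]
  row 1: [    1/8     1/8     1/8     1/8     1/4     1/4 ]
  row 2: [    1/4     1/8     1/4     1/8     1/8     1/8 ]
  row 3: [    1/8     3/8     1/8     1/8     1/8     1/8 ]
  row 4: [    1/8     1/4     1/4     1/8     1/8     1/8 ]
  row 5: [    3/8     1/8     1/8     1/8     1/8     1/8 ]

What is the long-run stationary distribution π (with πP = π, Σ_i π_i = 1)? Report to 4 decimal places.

Balance equations π_j = Σ_i π_i·P[i][j]:
  π_0 = 1/8·π_0 + 1/8·π_1 + 1/4·π_2 + 1/8·π_3 + 1/8·π_4 + 3/8·π_5
  π_1 = 1/8·π_0 + 1/8·π_1 + 1/8·π_2 + 3/8·π_3 + 1/4·π_4 + 1/8·π_5
  π_2 = 1/4·π_0 + 1/8·π_1 + 1/4·π_2 + 1/8·π_3 + 1/4·π_4 + 1/8·π_5
  π_3 = 1/4·π_0 + 1/8·π_1 + 1/8·π_2 + 1/8·π_3 + 1/8·π_4 + 1/8·π_5
  π_4 = 1/8·π_0 + 1/4·π_1 + 1/8·π_2 + 1/8·π_3 + 1/8·π_4 + 1/8·π_5
  normalize: π_0 + π_1 + π_2 + π_3 + π_4 + π_5 = 1
Solving the linear system gives exactly π = [857/4615, 833/4615, 879/4615, 684/4615, 681/4615, 681/4615].

π = [0.1857, 0.1805, 0.1905, 0.1482, 0.1476, 0.1476]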